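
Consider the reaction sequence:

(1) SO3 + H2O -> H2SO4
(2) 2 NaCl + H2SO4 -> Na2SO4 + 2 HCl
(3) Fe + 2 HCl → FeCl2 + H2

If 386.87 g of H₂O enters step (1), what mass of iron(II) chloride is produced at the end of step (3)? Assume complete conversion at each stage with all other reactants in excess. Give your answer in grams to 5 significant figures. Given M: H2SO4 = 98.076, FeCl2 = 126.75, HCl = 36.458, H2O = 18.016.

2721.8 g

n(H2O) = 386.87 / 18.016 = 21.4737 mol.
Reaction (1): H2O→H2SO4 ratio 1:1 ⇒ n(H2SO4) = 21.4737 mol.
Reaction (2): H2SO4→HCl ratio 1:2 ⇒ n(HCl) = 42.9474 mol.
Reaction (3): HCl→FeCl2 ratio 2:1 ⇒ n(FeCl2) = 21.4737 mol.
Mass of FeCl2 = 21.4737 × 126.75 = 2721.79 g.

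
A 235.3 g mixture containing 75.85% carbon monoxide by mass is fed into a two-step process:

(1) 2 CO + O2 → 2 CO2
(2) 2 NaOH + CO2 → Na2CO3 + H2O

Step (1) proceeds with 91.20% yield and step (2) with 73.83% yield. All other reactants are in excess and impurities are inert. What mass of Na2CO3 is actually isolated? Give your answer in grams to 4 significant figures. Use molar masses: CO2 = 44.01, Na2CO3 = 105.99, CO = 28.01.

454.7 g

Pure CO = 235.3 × 0.7585 = 178.48 g.
n(CO) = 178.48 / 28.01 = 6.3718 mol.
Step 1 (CO:CO2 = 2:2): theoretical n(CO2) = 6.3718 mol; at 91.20% yield, n(CO2) = 5.8111 mol.
Step 2 (CO2:Na2CO3 = 1:1): theoretical n(Na2CO3) = 5.8111 mol, so theoretical mass = 5.8111 × 105.99 = 615.92 g.
At 73.83% yield, actual mass of Na2CO3 = 615.92 × 0.7383 = 454.73 g.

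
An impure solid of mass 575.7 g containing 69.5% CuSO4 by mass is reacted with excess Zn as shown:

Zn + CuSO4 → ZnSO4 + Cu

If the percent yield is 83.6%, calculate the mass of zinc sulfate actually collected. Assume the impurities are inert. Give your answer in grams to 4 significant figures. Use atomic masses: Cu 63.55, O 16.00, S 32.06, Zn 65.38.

Pure CuSO4 available = 575.7 g × 0.695 = 400.11 g.
M(CuSO4) = 63.55 + 32.06 + 4(16.00) = 159.61 g/mol.
M(ZnSO4) = 65.38 + 32.06 + 4(16.00) = 161.44 g/mol.
n(CuSO4) = 400.11 g / 159.61 g/mol = 2.5068 mol.
From the equation the CuSO4:ZnSO4 mole ratio is 1:1, so n(ZnSO4) = 2.5068 × 1/1 = 2.5068 mol.
Mass of ZnSO4 = 2.5068 mol × 161.44 g/mol = 404.70 g.
Actual mass collected = 404.70 g × 0.836 = 338.33 g.

338.3 g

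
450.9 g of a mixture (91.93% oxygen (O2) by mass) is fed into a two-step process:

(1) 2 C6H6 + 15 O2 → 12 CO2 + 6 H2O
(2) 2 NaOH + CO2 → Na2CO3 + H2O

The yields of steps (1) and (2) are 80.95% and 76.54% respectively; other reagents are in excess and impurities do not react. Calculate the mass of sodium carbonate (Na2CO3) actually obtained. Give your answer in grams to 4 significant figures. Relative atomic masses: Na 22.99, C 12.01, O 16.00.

Pure O2 = 450.9 × 0.9193 = 414.51 g.
M(O2) = 2(16.00) = 32.00 g/mol.
M(Na2CO3) = 2(22.99) + 12.01 + 3(16.00) = 105.99 g/mol.
n(O2) = 414.51 / 32.00 = 12.954 mol.
Step 1 (O2:CO2 = 15:12): theoretical n(CO2) = 10.363 mol; at 80.95% yield, n(CO2) = 8.3887 mol.
Step 2 (CO2:Na2CO3 = 1:1): theoretical n(Na2CO3) = 8.3887 mol, so theoretical mass = 8.3887 × 105.99 = 889.12 g.
At 76.54% yield, actual mass of Na2CO3 = 889.12 × 0.7654 = 680.53 g.

680.5 g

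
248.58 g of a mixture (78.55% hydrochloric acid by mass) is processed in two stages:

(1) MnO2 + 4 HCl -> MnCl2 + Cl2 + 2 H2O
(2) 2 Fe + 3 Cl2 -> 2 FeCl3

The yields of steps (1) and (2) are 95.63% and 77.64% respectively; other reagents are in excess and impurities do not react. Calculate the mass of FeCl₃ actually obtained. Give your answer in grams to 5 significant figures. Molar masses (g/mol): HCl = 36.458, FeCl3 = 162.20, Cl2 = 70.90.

Pure HCl = 248.58 × 0.7855 = 195.260 g.
n(HCl) = 195.260 / 36.458 = 5.35574 mol.
Step 1 (HCl:Cl2 = 4:1): theoretical n(Cl2) = 1.33894 mol; at 95.63% yield, n(Cl2) = 1.28042 mol.
Step 2 (Cl2:FeCl3 = 3:2): theoretical n(FeCl3) = 0.853616 mol, so theoretical mass = 0.853616 × 162.20 = 138.456 g.
At 77.64% yield, actual mass of FeCl3 = 138.456 × 0.7764 = 107.498 g.

107.50 g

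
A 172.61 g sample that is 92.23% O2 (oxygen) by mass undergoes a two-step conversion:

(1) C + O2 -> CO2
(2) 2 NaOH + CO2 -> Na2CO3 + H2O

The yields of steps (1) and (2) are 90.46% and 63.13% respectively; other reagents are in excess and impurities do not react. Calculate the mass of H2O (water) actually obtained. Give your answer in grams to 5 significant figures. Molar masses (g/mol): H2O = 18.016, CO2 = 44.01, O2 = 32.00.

Pure O2 = 172.61 × 0.9223 = 159.198 g.
n(O2) = 159.198 / 32.00 = 4.97494 mol.
Step 1 (O2:CO2 = 1:1): theoretical n(CO2) = 4.97494 mol; at 90.46% yield, n(CO2) = 4.50033 mol.
Step 2 (CO2:H2O = 1:1): theoretical n(H2O) = 4.50033 mol, so theoretical mass = 4.50033 × 18.016 = 81.0780 g.
At 63.13% yield, actual mass of H2O = 81.0780 × 0.6313 = 51.1846 g.

51.185 g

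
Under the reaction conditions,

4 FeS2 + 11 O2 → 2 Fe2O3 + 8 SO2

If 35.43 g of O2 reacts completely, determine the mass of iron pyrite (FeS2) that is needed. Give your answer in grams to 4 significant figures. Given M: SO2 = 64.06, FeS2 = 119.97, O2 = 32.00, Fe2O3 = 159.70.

n(O2) = 35.430 g / 32.00 g/mol = 1.1072 mol.
From the equation the O2:FeS2 mole ratio is 11:4, so n(FeS2) = 1.1072 × 4/11 = 0.40261 mol.
Mass of FeS2 = 0.40261 mol × 119.97 g/mol = 48.302 g.

48.30 g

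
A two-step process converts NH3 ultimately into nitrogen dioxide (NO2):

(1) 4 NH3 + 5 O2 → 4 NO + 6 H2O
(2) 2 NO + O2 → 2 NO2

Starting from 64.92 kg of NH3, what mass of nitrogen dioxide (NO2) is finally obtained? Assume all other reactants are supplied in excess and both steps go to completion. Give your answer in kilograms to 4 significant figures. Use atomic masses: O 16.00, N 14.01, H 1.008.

175.4 kg

M(NH3) = 14.01 + 3(1.008) = 17.034 g/mol.
M(NO2) = 14.01 + 2(16.00) = 46.01 g/mol.
64.92 kg = 64920 g.
n(NH3) = 64920 / 17.034 = 3811.2 mol.
Step 1 gives a 4:4 ratio of NH3 to NO, so n(NO) = 3811.2 mol.
In step 2 the NO:NO2 ratio is 2:2, so n(NO2) = 3811.2 mol.
Mass of NO2 = 3811.2 × 46.01 = 175350 g = 175.4 kg.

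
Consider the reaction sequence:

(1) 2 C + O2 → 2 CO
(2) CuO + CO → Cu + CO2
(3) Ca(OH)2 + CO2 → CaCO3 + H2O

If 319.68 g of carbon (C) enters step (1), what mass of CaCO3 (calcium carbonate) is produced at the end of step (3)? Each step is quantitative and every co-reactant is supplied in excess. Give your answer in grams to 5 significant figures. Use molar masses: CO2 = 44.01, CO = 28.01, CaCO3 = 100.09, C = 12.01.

n(C) = 319.68 / 12.01 = 26.6178 mol.
Reaction (1): C→CO ratio 2:2 ⇒ n(CO) = 26.6178 mol.
Reaction (2): CO→CO2 ratio 1:1 ⇒ n(CO2) = 26.6178 mol.
Reaction (3): CO2→CaCO3 ratio 1:1 ⇒ n(CaCO3) = 26.6178 mol.
Mass of CaCO3 = 26.6178 × 100.09 = 2664.18 g.

2664.2 g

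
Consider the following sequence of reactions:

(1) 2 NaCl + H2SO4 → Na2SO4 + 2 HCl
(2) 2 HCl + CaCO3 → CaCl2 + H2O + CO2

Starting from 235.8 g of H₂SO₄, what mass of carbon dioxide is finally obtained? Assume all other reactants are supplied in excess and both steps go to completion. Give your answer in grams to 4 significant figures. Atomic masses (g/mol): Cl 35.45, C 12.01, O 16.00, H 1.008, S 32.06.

105.8 g

M(H2SO4) = 2(1.008) + 32.06 + 4(16.00) = 98.076 g/mol.
M(CO2) = 12.01 + 2(16.00) = 44.01 g/mol.
n(H2SO4) = 235.80 / 98.076 = 2.4043 mol.
Step 1 gives a 1:2 ratio of H2SO4 to HCl, so n(HCl) = 4.8085 mol.
In step 2 the HCl:CO2 ratio is 2:1, so n(CO2) = 2.4043 mol.
Mass of CO2 = 2.4043 × 44.01 = 105.81 g.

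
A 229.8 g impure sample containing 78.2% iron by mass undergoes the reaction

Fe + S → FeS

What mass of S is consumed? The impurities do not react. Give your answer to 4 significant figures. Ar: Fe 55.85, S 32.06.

Mass of pure Fe = 229.8 g × 0.782 = 179.70 g.
M(Fe) = 55.85 g/mol.
M(S) = 32.06 g/mol.
n(Fe) = 179.70 g / 55.85 g/mol = 3.2176 mol.
From the equation the Fe:S mole ratio is 1:1, so n(S) = 3.2176 × 1/1 = 3.2176 mol.
Mass of S = 3.2176 mol × 32.06 g/mol = 103.16 g.

103.2 g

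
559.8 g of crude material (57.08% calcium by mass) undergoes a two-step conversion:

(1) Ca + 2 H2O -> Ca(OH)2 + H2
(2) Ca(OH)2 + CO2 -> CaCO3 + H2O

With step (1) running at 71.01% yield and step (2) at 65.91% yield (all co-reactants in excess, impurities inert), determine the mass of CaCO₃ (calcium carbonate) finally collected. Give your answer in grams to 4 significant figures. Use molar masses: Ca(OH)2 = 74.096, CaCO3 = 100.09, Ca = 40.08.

Pure Ca = 559.8 × 0.5708 = 319.53 g.
n(Ca) = 319.53 / 40.08 = 7.9724 mol.
Step 1 (Ca:Ca(OH)2 = 1:1): theoretical n(Ca(OH)2) = 7.9724 mol; at 71.01% yield, n(Ca(OH)2) = 5.6612 mol.
Step 2 (Ca(OH)2:CaCO3 = 1:1): theoretical n(CaCO3) = 5.6612 mol, so theoretical mass = 5.6612 × 100.09 = 566.63 g.
At 65.91% yield, actual mass of CaCO3 = 566.63 × 0.6591 = 373.47 g.

373.5 g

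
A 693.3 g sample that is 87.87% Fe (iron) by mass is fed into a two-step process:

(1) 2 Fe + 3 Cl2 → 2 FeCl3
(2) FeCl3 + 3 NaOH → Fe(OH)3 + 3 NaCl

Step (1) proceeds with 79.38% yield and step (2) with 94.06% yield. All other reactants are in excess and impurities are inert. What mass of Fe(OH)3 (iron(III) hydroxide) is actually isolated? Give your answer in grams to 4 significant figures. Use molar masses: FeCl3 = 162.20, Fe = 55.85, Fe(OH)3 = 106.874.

870.4 g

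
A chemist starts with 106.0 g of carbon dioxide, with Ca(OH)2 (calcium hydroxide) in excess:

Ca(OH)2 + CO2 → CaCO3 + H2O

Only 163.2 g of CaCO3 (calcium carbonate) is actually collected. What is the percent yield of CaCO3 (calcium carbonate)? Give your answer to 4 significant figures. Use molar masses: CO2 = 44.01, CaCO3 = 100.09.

67.70 %

n(CO2) = 106.00 g / 44.01 g/mol = 2.4085 mol.
From the equation the CO2:CaCO3 mole ratio is 1:1, so n(CaCO3) = 2.4085 × 1/1 = 2.4085 mol.
Mass of CaCO3 = 2.4085 mol × 100.09 g/mol = 241.07 g.
This is the theoretical yield. Percent yield = 163.2 g / 241.07 g × 100% = 67.698%.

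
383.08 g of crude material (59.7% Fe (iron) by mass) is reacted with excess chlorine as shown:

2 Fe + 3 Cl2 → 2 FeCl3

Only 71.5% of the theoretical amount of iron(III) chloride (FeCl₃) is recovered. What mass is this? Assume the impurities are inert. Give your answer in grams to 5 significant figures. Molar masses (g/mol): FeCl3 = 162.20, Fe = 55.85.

474.89 g

Pure Fe available = 383.08 g × 0.597 = 228.699 g.
n(Fe) = 228.699 g / 55.85 g/mol = 4.09487 mol.
From the equation the Fe:FeCl3 mole ratio is 2:2, so n(FeCl3) = 4.09487 × 2/2 = 4.09487 mol.
Mass of FeCl3 = 4.09487 mol × 162.20 g/mol = 664.189 g.
Actual mass collected = 664.189 g × 0.715 = 474.895 g.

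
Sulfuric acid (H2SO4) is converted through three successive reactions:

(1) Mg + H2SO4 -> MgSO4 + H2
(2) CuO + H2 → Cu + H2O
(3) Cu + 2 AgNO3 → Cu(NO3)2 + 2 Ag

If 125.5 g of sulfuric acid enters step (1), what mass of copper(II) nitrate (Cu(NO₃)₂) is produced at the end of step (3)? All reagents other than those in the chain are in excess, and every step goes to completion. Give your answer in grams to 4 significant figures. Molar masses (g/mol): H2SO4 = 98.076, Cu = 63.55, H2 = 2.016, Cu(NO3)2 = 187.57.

240.0 g

n(H2SO4) = 125.5 / 98.076 = 1.2796 mol.
Reaction (1): H2SO4→H2 ratio 1:1 ⇒ n(H2) = 1.2796 mol.
Reaction (2): H2→Cu ratio 1:1 ⇒ n(Cu) = 1.2796 mol.
Reaction (3): Cu→Cu(NO3)2 ratio 1:1 ⇒ n(Cu(NO3)2) = 1.2796 mol.
Mass of Cu(NO3)2 = 1.2796 × 187.57 = 240.02 g.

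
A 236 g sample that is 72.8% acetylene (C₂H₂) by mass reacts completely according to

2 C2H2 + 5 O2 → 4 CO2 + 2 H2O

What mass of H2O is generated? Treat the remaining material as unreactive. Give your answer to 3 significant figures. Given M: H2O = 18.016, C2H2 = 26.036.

Mass of pure C2H2 = 236 g × 0.728 = 171.8 g.
n(C2H2) = 171.8 g / 26.036 g/mol = 6.599 mol.
From the equation the C2H2:H2O mole ratio is 2:2, so n(H2O) = 6.599 × 2/2 = 6.599 mol.
Mass of H2O = 6.599 mol × 18.016 g/mol = 118.9 g.

119 g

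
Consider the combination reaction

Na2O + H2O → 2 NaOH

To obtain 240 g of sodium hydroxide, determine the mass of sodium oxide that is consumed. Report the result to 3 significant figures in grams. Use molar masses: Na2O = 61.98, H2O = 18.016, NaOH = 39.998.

186 g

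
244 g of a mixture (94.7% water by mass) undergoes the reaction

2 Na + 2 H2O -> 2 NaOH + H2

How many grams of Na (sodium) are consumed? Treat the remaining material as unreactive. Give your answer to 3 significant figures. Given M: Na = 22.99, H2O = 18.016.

295 g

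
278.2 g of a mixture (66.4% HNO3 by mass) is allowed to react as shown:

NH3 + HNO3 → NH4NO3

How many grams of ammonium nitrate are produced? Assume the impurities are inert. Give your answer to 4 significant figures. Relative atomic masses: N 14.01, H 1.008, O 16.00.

234.7 g

Mass of pure HNO3 = 278.2 g × 0.664 = 184.72 g.
M(HNO3) = 1.008 + 14.01 + 3(16.00) = 63.018 g/mol.
M(NH4NO3) = 2(14.01) + 4(1.008) + 3(16.00) = 80.052 g/mol.
n(HNO3) = 184.72 g / 63.018 g/mol = 2.9313 mol.
From the equation the HNO3:NH4NO3 mole ratio is 1:1, so n(NH4NO3) = 2.9313 × 1/1 = 2.9313 mol.
Mass of NH4NO3 = 2.9313 mol × 80.052 g/mol = 234.66 g.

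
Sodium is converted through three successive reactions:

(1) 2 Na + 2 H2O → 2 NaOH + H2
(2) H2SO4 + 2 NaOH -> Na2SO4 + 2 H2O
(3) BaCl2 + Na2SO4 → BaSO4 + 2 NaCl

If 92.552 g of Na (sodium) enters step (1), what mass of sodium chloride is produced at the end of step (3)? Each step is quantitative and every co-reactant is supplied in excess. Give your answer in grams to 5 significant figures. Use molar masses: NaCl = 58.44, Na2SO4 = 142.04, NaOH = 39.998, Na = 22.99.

n(Na) = 92.552 / 22.99 = 4.02575 mol.
Reaction (1): Na→NaOH ratio 2:2 ⇒ n(NaOH) = 4.02575 mol.
Reaction (2): NaOH→Na2SO4 ratio 2:1 ⇒ n(Na2SO4) = 2.01288 mol.
Reaction (3): Na2SO4→NaCl ratio 1:2 ⇒ n(NaCl) = 4.02575 mol.
Mass of NaCl = 4.02575 × 58.44 = 235.265 g.

235.26 g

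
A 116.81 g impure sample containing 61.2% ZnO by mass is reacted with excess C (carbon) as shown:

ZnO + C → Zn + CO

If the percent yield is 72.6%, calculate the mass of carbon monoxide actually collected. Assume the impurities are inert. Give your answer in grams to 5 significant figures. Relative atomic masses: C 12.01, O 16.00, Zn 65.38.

17.863 g

Pure ZnO available = 116.81 g × 0.612 = 71.4877 g.
M(ZnO) = 65.38 + 16.00 = 81.38 g/mol.
M(CO) = 12.01 + 16.00 = 28.01 g/mol.
n(ZnO) = 71.4877 g / 81.38 g/mol = 0.878443 mol.
From the equation the ZnO:CO mole ratio is 1:1, so n(CO) = 0.878443 × 1/1 = 0.878443 mol.
Mass of CO = 0.878443 mol × 28.01 g/mol = 24.6052 g.
Actual mass collected = 24.6052 g × 0.726 = 17.8634 g.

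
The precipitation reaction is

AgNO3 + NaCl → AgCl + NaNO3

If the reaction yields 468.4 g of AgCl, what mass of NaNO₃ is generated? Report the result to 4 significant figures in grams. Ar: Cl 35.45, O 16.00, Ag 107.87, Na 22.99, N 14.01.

277.8 g

M(AgCl) = 107.87 + 35.45 = 143.32 g/mol.
M(NaNO3) = 22.99 + 14.01 + 3(16.00) = 85.00 g/mol.
n(AgCl) = 468.40 g / 143.32 g/mol = 3.2682 mol.
From the equation the AgCl:NaNO3 mole ratio is 1:1, so n(NaNO3) = 3.2682 × 1/1 = 3.2682 mol.
Mass of NaNO3 = 3.2682 mol × 85.00 g/mol = 277.80 g.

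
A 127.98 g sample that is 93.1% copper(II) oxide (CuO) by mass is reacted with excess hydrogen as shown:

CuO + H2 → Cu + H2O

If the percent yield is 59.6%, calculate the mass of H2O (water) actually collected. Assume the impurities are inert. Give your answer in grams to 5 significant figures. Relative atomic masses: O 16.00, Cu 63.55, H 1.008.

Pure CuO available = 127.98 g × 0.931 = 119.149 g.
M(CuO) = 63.55 + 16.00 = 79.55 g/mol.
M(H2O) = 2(1.008) + 16.00 = 18.016 g/mol.
n(CuO) = 119.149 g / 79.55 g/mol = 1.49779 mol.
From the equation the CuO:H2O mole ratio is 1:1, so n(H2O) = 1.49779 × 1/1 = 1.49779 mol.
Mass of H2O = 1.49779 mol × 18.016 g/mol = 26.9842 g.
Actual mass collected = 26.9842 g × 0.596 = 16.0826 g.

16.083 g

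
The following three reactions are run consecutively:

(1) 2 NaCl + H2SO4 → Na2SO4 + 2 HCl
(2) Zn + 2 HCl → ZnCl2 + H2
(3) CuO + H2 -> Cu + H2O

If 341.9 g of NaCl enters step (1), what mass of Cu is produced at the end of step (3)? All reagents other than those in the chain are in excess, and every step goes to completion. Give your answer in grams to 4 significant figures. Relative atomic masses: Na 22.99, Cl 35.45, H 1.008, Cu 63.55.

185.9 g

M(NaCl) = 22.99 + 35.45 = 58.44 g/mol.
M(Cu) = 63.55 g/mol.
n(NaCl) = 341.9 / 58.44 = 5.8504 mol.
Reaction (1): NaCl→HCl ratio 2:2 ⇒ n(HCl) = 5.8504 mol.
Reaction (2): HCl→H2 ratio 2:1 ⇒ n(H2) = 2.9252 mol.
Reaction (3): H2→Cu ratio 1:1 ⇒ n(Cu) = 2.9252 mol.
Mass of Cu = 2.9252 × 63.55 = 185.90 g.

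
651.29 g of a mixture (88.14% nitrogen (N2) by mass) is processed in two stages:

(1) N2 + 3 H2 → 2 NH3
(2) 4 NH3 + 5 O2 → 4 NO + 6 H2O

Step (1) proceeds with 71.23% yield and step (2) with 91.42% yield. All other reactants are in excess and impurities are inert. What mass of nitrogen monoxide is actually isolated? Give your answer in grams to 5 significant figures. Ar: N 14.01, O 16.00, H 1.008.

800.72 g

Pure N2 = 651.29 × 0.8814 = 574.047 g.
M(N2) = 2(14.01) = 28.02 g/mol.
M(NO) = 14.01 + 16.00 = 30.01 g/mol.
n(N2) = 574.047 / 28.02 = 20.4870 mol.
Step 1 (N2:NH3 = 1:2): theoretical n(NH3) = 40.9741 mol; at 71.23% yield, n(NH3) = 29.1858 mol.
Step 2 (NH3:NO = 4:4): theoretical n(NO) = 29.1858 mol, so theoretical mass = 29.1858 × 30.01 = 875.867 g.
At 91.42% yield, actual mass of NO = 875.867 × 0.9142 = 800.718 g.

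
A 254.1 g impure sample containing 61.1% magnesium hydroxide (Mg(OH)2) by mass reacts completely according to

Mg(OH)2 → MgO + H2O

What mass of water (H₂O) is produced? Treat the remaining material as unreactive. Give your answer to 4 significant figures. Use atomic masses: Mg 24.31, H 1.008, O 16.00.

Mass of pure Mg(OH)2 = 254.1 g × 0.611 = 155.26 g.
M(Mg(OH)2) = 24.31 + 2(16.00) + 2(1.008) = 58.326 g/mol.
M(H2O) = 2(1.008) + 16.00 = 18.016 g/mol.
n(Mg(OH)2) = 155.26 g / 58.326 g/mol = 2.6619 mol.
From the equation the Mg(OH)2:H2O mole ratio is 1:1, so n(H2O) = 2.6619 × 1/1 = 2.6619 mol.
Mass of H2O = 2.6619 mol × 18.016 g/mol = 47.956 g.

47.96 g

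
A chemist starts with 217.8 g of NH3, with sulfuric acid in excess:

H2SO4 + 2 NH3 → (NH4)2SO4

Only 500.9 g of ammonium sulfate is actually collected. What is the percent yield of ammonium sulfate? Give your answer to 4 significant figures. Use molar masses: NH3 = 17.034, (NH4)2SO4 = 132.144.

59.29 %

n(NH3) = 217.80 g / 17.034 g/mol = 12.786 mol.
From the equation the NH3:(NH4)2SO4 mole ratio is 2:1, so n((NH4)2SO4) = 12.786 × 1/2 = 6.3931 mol.
Mass of (NH4)2SO4 = 6.3931 mol × 132.144 g/mol = 844.81 g.
This is the theoretical yield. Percent yield = 500.9 g / 844.81 g × 100% = 59.291%.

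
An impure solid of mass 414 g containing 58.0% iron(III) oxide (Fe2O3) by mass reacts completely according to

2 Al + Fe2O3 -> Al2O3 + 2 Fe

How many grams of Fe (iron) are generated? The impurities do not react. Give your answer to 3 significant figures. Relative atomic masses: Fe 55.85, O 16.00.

168 g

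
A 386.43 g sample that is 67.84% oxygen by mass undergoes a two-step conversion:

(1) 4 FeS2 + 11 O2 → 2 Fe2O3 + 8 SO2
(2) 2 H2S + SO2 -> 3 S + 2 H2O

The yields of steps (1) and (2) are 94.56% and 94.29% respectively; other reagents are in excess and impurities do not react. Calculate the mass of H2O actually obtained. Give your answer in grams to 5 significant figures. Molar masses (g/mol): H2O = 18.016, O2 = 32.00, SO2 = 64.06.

Pure O2 = 386.43 × 0.6784 = 262.154 g.
n(O2) = 262.154 / 32.00 = 8.19232 mol.
Step 1 (O2:SO2 = 11:8): theoretical n(SO2) = 5.95805 mol; at 94.56% yield, n(SO2) = 5.63393 mol.
Step 2 (SO2:H2O = 1:2): theoretical n(H2O) = 11.2679 mol, so theoretical mass = 11.2679 × 18.016 = 203.002 g.
At 94.29% yield, actual mass of H2O = 203.002 × 0.9429 = 191.410 g.

191.41 g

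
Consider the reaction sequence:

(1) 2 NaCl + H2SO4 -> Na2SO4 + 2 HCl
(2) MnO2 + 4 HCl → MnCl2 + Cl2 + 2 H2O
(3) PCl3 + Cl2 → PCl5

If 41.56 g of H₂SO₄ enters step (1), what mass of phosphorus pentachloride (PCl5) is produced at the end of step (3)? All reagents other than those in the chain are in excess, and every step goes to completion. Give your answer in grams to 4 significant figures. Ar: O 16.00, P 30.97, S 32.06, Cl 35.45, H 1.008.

44.12 g

M(H2SO4) = 2(1.008) + 32.06 + 4(16.00) = 98.076 g/mol.
M(PCl5) = 30.97 + 5(35.45) = 208.22 g/mol.
n(H2SO4) = 41.56 / 98.076 = 0.42375 mol.
Reaction (1): H2SO4→HCl ratio 1:2 ⇒ n(HCl) = 0.84751 mol.
Reaction (2): HCl→Cl2 ratio 4:1 ⇒ n(Cl2) = 0.21188 mol.
Reaction (3): Cl2→PCl5 ratio 1:1 ⇒ n(PCl5) = 0.21188 mol.
Mass of PCl5 = 0.21188 × 208.22 = 44.117 g.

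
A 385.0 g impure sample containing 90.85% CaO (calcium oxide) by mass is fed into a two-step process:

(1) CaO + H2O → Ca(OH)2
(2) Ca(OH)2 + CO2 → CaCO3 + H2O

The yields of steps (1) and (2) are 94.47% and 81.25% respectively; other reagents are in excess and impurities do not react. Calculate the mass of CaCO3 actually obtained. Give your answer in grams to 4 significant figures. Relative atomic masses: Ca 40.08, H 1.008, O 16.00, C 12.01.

Pure CaO = 385.0 × 0.9085 = 349.77 g.
M(CaO) = 40.08 + 16.00 = 56.08 g/mol.
M(CaCO3) = 40.08 + 12.01 + 3(16.00) = 100.09 g/mol.
n(CaO) = 349.77 / 56.08 = 6.2370 mol.
Step 1 (CaO:Ca(OH)2 = 1:1): theoretical n(Ca(OH)2) = 6.2370 mol; at 94.47% yield, n(Ca(OH)2) = 5.8921 mol.
Step 2 (Ca(OH)2:CaCO3 = 1:1): theoretical n(CaCO3) = 5.8921 mol, so theoretical mass = 5.8921 × 100.09 = 589.74 g.
At 81.25% yield, actual mass of CaCO3 = 589.74 × 0.8125 = 479.17 g.

479.2 g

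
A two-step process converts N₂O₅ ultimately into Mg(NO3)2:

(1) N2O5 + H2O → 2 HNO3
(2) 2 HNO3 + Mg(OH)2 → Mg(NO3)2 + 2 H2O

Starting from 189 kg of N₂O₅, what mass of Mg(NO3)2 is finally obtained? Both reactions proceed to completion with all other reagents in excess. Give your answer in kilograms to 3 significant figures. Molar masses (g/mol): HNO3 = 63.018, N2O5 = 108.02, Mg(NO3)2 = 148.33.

189 kg = 189000 g.
n(N2O5) = 189000 / 108.02 = 1750 mol.
Step 1 gives a 1:2 ratio of N2O5 to HNO3, so n(HNO3) = 3499 mol.
In step 2 the HNO3:Mg(NO3)2 ratio is 2:1, so n(Mg(NO3)2) = 1750 mol.
Mass of Mg(NO3)2 = 1750 × 148.33 = 259500 g = 260 kg.

260 kg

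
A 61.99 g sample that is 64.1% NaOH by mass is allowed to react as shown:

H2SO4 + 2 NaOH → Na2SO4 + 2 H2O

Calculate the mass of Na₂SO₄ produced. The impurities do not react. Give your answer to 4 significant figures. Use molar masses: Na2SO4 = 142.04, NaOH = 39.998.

70.55 g

Mass of pure NaOH = 61.99 g × 0.641 = 39.736 g.
n(NaOH) = 39.736 g / 39.998 g/mol = 0.99344 mol.
From the equation the NaOH:Na2SO4 mole ratio is 2:1, so n(Na2SO4) = 0.99344 × 1/2 = 0.49672 mol.
Mass of Na2SO4 = 0.49672 mol × 142.04 g/mol = 70.554 g.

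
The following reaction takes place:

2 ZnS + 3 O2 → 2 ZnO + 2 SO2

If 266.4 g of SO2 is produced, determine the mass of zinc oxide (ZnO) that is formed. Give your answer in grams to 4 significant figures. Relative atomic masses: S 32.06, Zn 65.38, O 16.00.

338.4 g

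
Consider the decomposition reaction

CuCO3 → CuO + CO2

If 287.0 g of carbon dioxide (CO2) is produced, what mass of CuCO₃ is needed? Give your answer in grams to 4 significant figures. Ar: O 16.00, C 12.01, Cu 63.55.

M(CO2) = 12.01 + 2(16.00) = 44.01 g/mol.
M(CuCO3) = 63.55 + 12.01 + 3(16.00) = 123.56 g/mol.
n(CO2) = 287.00 g / 44.01 g/mol = 6.5212 mol.
From the equation the CO2:CuCO3 mole ratio is 1:1, so n(CuCO3) = 6.5212 × 1/1 = 6.5212 mol.
Mass of CuCO3 = 6.5212 mol × 123.56 g/mol = 805.77 g.

805.8 g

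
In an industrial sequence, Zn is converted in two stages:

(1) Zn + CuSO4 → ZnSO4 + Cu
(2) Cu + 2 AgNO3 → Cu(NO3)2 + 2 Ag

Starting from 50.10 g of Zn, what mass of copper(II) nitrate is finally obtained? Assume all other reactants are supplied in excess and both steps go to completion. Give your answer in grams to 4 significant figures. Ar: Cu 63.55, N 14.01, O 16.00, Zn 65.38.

M(Zn) = 65.38 g/mol.
M(Cu(NO3)2) = 63.55 + 2(14.01) + 6(16.00) = 187.57 g/mol.
n(Zn) = 50.100 / 65.38 = 0.76629 mol.
Step 1 gives a 1:1 ratio of Zn to Cu, so n(Cu) = 0.76629 mol.
In step 2 the Cu:Cu(NO3)2 ratio is 1:1, so n(Cu(NO3)2) = 0.76629 mol.
Mass of Cu(NO3)2 = 0.76629 × 187.57 = 143.73 g.

143.7 g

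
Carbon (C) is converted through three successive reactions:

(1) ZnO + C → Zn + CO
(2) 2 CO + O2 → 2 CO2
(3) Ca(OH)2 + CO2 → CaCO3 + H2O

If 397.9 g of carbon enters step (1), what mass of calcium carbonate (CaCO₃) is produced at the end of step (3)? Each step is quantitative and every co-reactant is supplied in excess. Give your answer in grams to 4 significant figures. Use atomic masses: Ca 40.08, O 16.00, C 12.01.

M(C) = 12.01 g/mol.
M(CaCO3) = 40.08 + 12.01 + 3(16.00) = 100.09 g/mol.
n(C) = 397.9 / 12.01 = 33.131 mol.
Reaction (1): C→CO ratio 1:1 ⇒ n(CO) = 33.131 mol.
Reaction (2): CO→CO2 ratio 2:2 ⇒ n(CO2) = 33.131 mol.
Reaction (3): CO2→CaCO3 ratio 1:1 ⇒ n(CaCO3) = 33.131 mol.
Mass of CaCO3 = 33.131 × 100.09 = 3316.1 g.

3316 g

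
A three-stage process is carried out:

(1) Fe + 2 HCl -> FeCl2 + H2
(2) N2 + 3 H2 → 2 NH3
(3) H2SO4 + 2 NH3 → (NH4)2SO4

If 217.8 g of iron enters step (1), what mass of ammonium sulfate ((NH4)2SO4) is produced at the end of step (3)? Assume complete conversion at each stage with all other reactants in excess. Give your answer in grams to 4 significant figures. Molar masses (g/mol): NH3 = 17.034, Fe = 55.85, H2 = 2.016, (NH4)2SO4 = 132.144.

171.8 g

n(Fe) = 217.8 / 55.85 = 3.8997 mol.
Reaction (1): Fe→H2 ratio 1:1 ⇒ n(H2) = 3.8997 mol.
Reaction (2): H2→NH3 ratio 3:2 ⇒ n(NH3) = 2.5998 mol.
Reaction (3): NH3→(NH4)2SO4 ratio 2:1 ⇒ n((NH4)2SO4) = 1.2999 mol.
Mass of (NH4)2SO4 = 1.2999 × 132.144 = 171.78 g.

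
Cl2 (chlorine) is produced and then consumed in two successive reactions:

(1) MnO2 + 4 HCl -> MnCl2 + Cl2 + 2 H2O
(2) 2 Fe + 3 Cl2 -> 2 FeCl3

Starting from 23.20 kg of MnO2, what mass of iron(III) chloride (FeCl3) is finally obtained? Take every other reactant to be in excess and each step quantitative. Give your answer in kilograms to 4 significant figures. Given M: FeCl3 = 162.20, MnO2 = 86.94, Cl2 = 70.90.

28.86 kg

23.20 kg = 23200 g.
n(MnO2) = 23200 / 86.94 = 266.85 mol.
Step 1 gives a 1:1 ratio of MnO2 to Cl2, so n(Cl2) = 266.85 mol.
In step 2 the Cl2:FeCl3 ratio is 3:2, so n(FeCl3) = 177.90 mol.
Mass of FeCl3 = 177.90 × 162.20 = 28855 g = 28.86 kg.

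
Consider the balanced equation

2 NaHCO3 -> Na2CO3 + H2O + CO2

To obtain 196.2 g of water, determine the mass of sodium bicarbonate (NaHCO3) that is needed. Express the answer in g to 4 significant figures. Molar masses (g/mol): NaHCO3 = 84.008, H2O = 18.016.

1830 g

n(H2O) = 196.20 g / 18.016 g/mol = 10.890 mol.
From the equation the H2O:NaHCO3 mole ratio is 1:2, so n(NaHCO3) = 10.890 × 2/1 = 21.781 mol.
Mass of NaHCO3 = 21.781 mol × 84.008 g/mol = 1829.7 g.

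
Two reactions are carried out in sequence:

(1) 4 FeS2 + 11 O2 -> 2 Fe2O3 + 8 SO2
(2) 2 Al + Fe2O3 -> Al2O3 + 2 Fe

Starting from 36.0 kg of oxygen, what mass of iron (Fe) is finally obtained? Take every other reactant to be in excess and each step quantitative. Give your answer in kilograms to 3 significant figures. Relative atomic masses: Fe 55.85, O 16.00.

22.8 kg

M(O2) = 2(16.00) = 32.00 g/mol.
M(Fe) = 55.85 g/mol.
36.0 kg = 36000 g.
n(O2) = 36000 / 32.00 = 1125 mol.
Step 1 gives a 11:2 ratio of O2 to Fe2O3, so n(Fe2O3) = 204.5 mol.
In step 2 the Fe2O3:Fe ratio is 1:2, so n(Fe) = 409.1 mol.
Mass of Fe = 409.1 × 55.85 = 22850 g = 22.8 kg.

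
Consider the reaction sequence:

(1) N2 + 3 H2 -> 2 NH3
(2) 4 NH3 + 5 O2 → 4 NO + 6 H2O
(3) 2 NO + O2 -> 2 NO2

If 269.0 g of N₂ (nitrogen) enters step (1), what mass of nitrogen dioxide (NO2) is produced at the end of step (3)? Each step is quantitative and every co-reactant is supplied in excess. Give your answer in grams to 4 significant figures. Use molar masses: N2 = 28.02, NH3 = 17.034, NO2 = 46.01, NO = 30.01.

883.4 g

n(N2) = 269.0 / 28.02 = 9.6003 mol.
Reaction (1): N2→NH3 ratio 1:2 ⇒ n(NH3) = 19.201 mol.
Reaction (2): NH3→NO ratio 4:4 ⇒ n(NO) = 19.201 mol.
Reaction (3): NO→NO2 ratio 2:2 ⇒ n(NO2) = 19.201 mol.
Mass of NO2 = 19.201 × 46.01 = 883.42 g.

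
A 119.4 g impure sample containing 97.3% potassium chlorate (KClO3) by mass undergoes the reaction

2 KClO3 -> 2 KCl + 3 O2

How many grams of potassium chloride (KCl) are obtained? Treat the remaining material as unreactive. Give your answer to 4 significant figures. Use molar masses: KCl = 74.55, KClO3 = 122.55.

Mass of pure KClO3 = 119.4 g × 0.973 = 116.18 g.
n(KClO3) = 116.18 g / 122.55 g/mol = 0.94799 mol.
From the equation the KClO3:KCl mole ratio is 2:2, so n(KCl) = 0.94799 × 2/2 = 0.94799 mol.
Mass of KCl = 0.94799 mol × 74.55 g/mol = 70.673 g.

70.67 g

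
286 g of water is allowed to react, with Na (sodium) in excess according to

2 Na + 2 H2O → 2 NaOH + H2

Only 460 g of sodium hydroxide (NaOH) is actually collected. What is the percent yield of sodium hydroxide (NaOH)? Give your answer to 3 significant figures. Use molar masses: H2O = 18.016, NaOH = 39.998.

72.4 %

n(H2O) = 286.0 g / 18.016 g/mol = 15.87 mol.
From the equation the H2O:NaOH mole ratio is 2:2, so n(NaOH) = 15.87 × 2/2 = 15.87 mol.
Mass of NaOH = 15.87 mol × 39.998 g/mol = 635.0 g.
This is the theoretical yield. Percent yield = 460 g / 635.0 g × 100% = 72.45%.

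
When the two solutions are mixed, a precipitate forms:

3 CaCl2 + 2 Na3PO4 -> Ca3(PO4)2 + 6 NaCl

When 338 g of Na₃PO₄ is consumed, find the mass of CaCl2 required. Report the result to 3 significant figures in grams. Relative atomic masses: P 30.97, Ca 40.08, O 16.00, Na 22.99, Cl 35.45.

M(Na3PO4) = 3(22.99) + 30.97 + 4(16.00) = 163.94 g/mol.
M(CaCl2) = 40.08 + 2(35.45) = 110.98 g/mol.
n(Na3PO4) = 338.0 g / 163.94 g/mol = 2.062 mol.
From the equation the Na3PO4:CaCl2 mole ratio is 2:3, so n(CaCl2) = 2.062 × 3/2 = 3.093 mol.
Mass of CaCl2 = 3.093 mol × 110.98 g/mol = 343.2 g.

343 g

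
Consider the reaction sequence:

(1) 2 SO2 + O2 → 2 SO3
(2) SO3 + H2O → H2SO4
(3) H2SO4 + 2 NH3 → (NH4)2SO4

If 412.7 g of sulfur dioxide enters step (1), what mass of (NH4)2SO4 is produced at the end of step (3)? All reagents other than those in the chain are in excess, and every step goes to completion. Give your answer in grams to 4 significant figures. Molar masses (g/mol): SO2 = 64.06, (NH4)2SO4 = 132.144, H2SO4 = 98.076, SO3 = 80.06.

n(SO2) = 412.7 / 64.06 = 6.4424 mol.
Reaction (1): SO2→SO3 ratio 2:2 ⇒ n(SO3) = 6.4424 mol.
Reaction (2): SO3→H2SO4 ratio 1:1 ⇒ n(H2SO4) = 6.4424 mol.
Reaction (3): H2SO4→(NH4)2SO4 ratio 1:1 ⇒ n((NH4)2SO4) = 6.4424 mol.
Mass of (NH4)2SO4 = 6.4424 × 132.144 = 851.32 g.

851.3 g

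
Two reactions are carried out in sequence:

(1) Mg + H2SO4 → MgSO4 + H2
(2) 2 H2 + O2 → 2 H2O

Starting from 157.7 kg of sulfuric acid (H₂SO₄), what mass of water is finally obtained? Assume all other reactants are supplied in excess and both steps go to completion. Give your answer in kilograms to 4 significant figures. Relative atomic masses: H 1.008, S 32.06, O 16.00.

28.97 kg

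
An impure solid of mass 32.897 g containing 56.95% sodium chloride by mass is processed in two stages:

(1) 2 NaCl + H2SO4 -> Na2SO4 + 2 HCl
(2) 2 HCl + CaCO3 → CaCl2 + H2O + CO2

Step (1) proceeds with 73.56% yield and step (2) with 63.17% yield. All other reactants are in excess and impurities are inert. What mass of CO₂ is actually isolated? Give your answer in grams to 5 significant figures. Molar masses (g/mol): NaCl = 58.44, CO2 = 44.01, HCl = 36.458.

3.2780 g

Pure NaCl = 32.897 × 0.5695 = 18.7348 g.
n(NaCl) = 18.7348 / 58.44 = 0.320583 mol.
Step 1 (NaCl:HCl = 2:2): theoretical n(HCl) = 0.320583 mol; at 73.56% yield, n(HCl) = 0.235820 mol.
Step 2 (HCl:CO2 = 2:1): theoretical n(CO2) = 0.117910 mol, so theoretical mass = 0.117910 × 44.01 = 5.18923 g.
At 63.17% yield, actual mass of CO2 = 5.18923 × 0.6317 = 3.27804 g.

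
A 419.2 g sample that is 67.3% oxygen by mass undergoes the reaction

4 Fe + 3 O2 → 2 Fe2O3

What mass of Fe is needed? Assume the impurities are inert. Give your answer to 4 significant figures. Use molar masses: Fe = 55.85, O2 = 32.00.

Mass of pure O2 = 419.2 g × 0.673 = 282.12 g.
n(O2) = 282.12 g / 32.00 g/mol = 8.8163 mol.
From the equation the O2:Fe mole ratio is 3:4, so n(Fe) = 8.8163 × 4/3 = 11.755 mol.
Mass of Fe = 11.755 mol × 55.85 g/mol = 656.52 g.

656.5 g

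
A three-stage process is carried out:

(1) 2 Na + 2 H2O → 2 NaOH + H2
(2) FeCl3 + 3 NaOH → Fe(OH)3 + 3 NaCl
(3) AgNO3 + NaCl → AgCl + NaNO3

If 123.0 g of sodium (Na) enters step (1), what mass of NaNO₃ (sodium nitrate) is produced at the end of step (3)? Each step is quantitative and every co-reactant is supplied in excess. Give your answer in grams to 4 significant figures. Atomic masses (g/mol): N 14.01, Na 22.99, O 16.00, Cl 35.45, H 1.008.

454.8 g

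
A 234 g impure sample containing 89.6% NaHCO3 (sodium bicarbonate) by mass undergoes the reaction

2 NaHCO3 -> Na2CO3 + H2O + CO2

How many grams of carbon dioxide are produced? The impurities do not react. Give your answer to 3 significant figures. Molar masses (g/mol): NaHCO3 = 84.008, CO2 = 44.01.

Mass of pure NaHCO3 = 234 g × 0.896 = 209.7 g.
n(NaHCO3) = 209.7 g / 84.008 g/mol = 2.496 mol.
From the equation the NaHCO3:CO2 mole ratio is 2:1, so n(CO2) = 2.496 × 1/2 = 1.248 mol.
Mass of CO2 = 1.248 mol × 44.01 g/mol = 54.92 g.

54.9 g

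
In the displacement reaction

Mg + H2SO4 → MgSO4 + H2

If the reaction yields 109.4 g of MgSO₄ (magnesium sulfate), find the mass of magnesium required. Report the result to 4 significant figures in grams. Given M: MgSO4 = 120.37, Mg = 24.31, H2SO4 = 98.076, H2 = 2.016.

22.09 g

n(MgSO4) = 109.40 g / 120.37 g/mol = 0.90886 mol.
From the equation the MgSO4:Mg mole ratio is 1:1, so n(Mg) = 0.90886 × 1/1 = 0.90886 mol.
Mass of Mg = 0.90886 mol × 24.31 g/mol = 22.094 g.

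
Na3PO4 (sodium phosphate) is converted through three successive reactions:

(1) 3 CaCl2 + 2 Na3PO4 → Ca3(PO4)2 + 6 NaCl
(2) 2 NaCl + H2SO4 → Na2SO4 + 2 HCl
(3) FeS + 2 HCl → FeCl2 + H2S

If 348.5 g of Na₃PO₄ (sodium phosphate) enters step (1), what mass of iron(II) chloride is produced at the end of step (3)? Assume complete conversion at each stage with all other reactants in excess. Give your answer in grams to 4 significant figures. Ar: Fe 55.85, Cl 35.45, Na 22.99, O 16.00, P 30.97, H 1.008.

404.2 g

M(Na3PO4) = 3(22.99) + 30.97 + 4(16.00) = 163.94 g/mol.
M(FeCl2) = 55.85 + 2(35.45) = 126.75 g/mol.
n(Na3PO4) = 348.5 / 163.94 = 2.1258 mol.
Reaction (1): Na3PO4→NaCl ratio 2:6 ⇒ n(NaCl) = 6.3773 mol.
Reaction (2): NaCl→HCl ratio 2:2 ⇒ n(HCl) = 6.3773 mol.
Reaction (3): HCl→FeCl2 ratio 2:1 ⇒ n(FeCl2) = 3.1887 mol.
Mass of FeCl2 = 3.1887 × 126.75 = 404.16 g.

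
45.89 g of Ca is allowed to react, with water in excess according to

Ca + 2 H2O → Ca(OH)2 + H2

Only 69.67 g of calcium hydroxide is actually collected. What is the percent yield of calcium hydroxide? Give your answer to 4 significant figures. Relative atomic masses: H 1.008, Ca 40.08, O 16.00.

M(Ca) = 40.08 g/mol.
M(Ca(OH)2) = 40.08 + 2(16.00) + 2(1.008) = 74.096 g/mol.
n(Ca) = 45.890 g / 40.08 g/mol = 1.1450 mol.
From the equation the Ca:Ca(OH)2 mole ratio is 1:1, so n(Ca(OH)2) = 1.1450 × 1/1 = 1.1450 mol.
Mass of Ca(OH)2 = 1.1450 mol × 74.096 g/mol = 84.837 g.
This is the theoretical yield. Percent yield = 69.67 g / 84.837 g × 100% = 82.122%.

82.12 %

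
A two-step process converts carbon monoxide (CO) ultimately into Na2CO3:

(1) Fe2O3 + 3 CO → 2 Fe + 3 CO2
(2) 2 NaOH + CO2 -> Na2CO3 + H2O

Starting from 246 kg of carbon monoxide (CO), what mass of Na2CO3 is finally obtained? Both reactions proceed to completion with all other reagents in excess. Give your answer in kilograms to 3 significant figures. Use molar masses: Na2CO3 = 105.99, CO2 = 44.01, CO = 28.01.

931 kg

246 kg = 246000 g.
n(CO) = 246000 / 28.01 = 8783 mol.
Step 1 gives a 3:3 ratio of CO to CO2, so n(CO2) = 8783 mol.
In step 2 the CO2:Na2CO3 ratio is 1:1, so n(Na2CO3) = 8783 mol.
Mass of Na2CO3 = 8783 × 105.99 = 930900 g = 931 kg.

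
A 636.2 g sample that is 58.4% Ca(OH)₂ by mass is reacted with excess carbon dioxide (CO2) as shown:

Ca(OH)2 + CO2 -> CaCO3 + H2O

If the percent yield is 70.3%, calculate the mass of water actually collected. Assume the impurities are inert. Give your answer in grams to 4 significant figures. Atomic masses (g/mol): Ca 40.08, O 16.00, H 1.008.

63.51 g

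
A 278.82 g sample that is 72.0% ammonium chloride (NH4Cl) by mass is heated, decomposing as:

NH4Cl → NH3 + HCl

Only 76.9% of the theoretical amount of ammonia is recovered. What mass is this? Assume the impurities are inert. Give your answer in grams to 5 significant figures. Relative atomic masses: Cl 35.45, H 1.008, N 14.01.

Pure NH4Cl available = 278.82 g × 0.720 = 200.750 g.
M(NH4Cl) = 14.01 + 4(1.008) + 35.45 = 53.492 g/mol.
M(NH3) = 14.01 + 3(1.008) = 17.034 g/mol.
n(NH4Cl) = 200.750 g / 53.492 g/mol = 3.75291 mol.
From the equation the NH4Cl:NH3 mole ratio is 1:1, so n(NH3) = 3.75291 × 1/1 = 3.75291 mol.
Mass of NH3 = 3.75291 mol × 17.034 g/mol = 63.9270 g.
Actual mass collected = 63.9270 g × 0.769 = 49.1599 g.

49.160 g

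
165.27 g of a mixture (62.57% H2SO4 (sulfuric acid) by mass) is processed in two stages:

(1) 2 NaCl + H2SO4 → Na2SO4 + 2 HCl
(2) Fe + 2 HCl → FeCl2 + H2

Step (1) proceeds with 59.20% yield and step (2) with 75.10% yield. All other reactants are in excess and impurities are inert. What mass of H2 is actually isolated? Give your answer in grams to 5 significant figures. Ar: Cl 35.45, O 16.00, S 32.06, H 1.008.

0.94504 g

Pure H2SO4 = 165.27 × 0.6257 = 103.409 g.
M(H2SO4) = 2(1.008) + 32.06 + 4(16.00) = 98.076 g/mol.
M(H2) = 2(1.008) = 2.016 g/mol.
n(H2SO4) = 103.409 / 98.076 = 1.05438 mol.
Step 1 (H2SO4:HCl = 1:2): theoretical n(HCl) = 2.10876 mol; at 59.20% yield, n(HCl) = 1.24839 mol.
Step 2 (HCl:H2 = 2:1): theoretical n(H2) = 0.624193 mol, so theoretical mass = 0.624193 × 2.016 = 1.25837 g.
At 75.10% yield, actual mass of H2 = 1.25837 × 0.7510 = 0.945039 g.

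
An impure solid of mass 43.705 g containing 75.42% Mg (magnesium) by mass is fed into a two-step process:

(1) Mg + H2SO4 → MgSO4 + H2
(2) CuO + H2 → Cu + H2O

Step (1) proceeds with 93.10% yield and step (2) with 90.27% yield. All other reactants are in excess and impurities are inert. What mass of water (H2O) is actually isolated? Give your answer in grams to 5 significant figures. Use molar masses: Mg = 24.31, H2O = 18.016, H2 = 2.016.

20.530 g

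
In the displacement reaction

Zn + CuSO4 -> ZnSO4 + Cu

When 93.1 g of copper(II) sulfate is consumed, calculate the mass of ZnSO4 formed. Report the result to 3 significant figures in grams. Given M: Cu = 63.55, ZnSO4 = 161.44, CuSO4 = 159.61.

n(CuSO4) = 93.10 g / 159.61 g/mol = 0.5833 mol.
From the equation the CuSO4:ZnSO4 mole ratio is 1:1, so n(ZnSO4) = 0.5833 × 1/1 = 0.5833 mol.
Mass of ZnSO4 = 0.5833 mol × 161.44 g/mol = 94.17 g.

94.2 g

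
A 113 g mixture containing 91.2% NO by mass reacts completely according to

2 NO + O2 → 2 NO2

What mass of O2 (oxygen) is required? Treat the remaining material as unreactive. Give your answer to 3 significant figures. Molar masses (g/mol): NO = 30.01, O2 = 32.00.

Mass of pure NO = 113 g × 0.912 = 103.1 g.
n(NO) = 103.1 g / 30.01 g/mol = 3.434 mol.
From the equation the NO:O2 mole ratio is 2:1, so n(O2) = 3.434 × 1/2 = 1.717 mol.
Mass of O2 = 1.717 mol × 32.00 g/mol = 54.94 g.

54.9 g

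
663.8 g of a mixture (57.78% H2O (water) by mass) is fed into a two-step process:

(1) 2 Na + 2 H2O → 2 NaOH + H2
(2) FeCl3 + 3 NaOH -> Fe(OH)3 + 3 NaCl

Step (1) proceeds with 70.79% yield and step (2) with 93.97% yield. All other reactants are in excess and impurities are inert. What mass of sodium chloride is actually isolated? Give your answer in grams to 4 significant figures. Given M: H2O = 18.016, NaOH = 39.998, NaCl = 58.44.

827.6 g

Pure H2O = 663.8 × 0.5778 = 383.54 g.
n(H2O) = 383.54 / 18.016 = 21.289 mol.
Step 1 (H2O:NaOH = 2:2): theoretical n(NaOH) = 21.289 mol; at 70.79% yield, n(NaOH) = 15.071 mol.
Step 2 (NaOH:NaCl = 3:3): theoretical n(NaCl) = 15.071 mol, so theoretical mass = 15.071 × 58.44 = 880.72 g.
At 93.97% yield, actual mass of NaCl = 880.72 × 0.9397 = 827.61 g.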